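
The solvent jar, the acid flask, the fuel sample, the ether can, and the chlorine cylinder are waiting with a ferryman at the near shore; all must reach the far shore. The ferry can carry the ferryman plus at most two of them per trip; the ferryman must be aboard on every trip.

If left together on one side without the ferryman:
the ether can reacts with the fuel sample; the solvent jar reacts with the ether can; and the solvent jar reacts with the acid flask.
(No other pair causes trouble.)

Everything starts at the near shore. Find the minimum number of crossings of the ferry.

5

Counting alone: the ferryman can take at most 2 across per trip to the far shore, so moving all 5 needs at least 3 loaded trips out, with a return between consecutive ones — at least 5 crossings.
The plan below uses exactly 5 crossings, so it is optimal:
1. Ferryman goes to the far shore with the fuel sample and the solvent jar.  [the near shore: the acid flask, the chlorine cylinder, the ether can | the far shore: the fuel sample, the solvent jar]
2. Ferryman goes back to the near shore alone.  [the near shore: the acid flask, the chlorine cylinder, the ether can | the far shore: the fuel sample, the solvent jar]
3. Ferryman goes to the far shore with the chlorine cylinder.  [the near shore: the acid flask, the ether can | the far shore: the chlorine cylinder, the fuel sample, the solvent jar]
4. Ferryman goes back to the near shore alone.  [the near shore: the acid flask, the ether can | the far shore: the chlorine cylinder, the fuel sample, the solvent jar]
5. Ferryman goes to the far shore with the acid flask and the ether can.  [the near shore: — | the far shore: the acid flask, the chlorine cylinder, the ether can, the fuel sample, the solvent jar]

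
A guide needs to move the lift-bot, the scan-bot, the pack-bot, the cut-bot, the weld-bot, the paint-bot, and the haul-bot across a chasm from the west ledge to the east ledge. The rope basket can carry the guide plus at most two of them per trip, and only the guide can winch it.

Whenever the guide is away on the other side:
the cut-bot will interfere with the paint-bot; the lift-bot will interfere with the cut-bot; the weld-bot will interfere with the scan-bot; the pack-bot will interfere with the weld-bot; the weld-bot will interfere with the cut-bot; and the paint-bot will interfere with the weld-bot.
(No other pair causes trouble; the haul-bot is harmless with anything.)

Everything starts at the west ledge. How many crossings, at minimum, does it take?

Counting alone: the guide can take at most 2 across per trip to the east ledge, so moving all 7 needs at least 4 loaded trips out, with a return between consecutive ones — at least 7 crossings.
The safety rule pushes this higher. Following every safe sequence of crossings, the most of the 7 that can be at the east ledge as the rope basket arrives there on crossings 7, 9 is 5, 6 respectively — never all 7.
So no plan with fewer than 11 crossings exists, and this one achieves 11:
1. Guide goes to the east ledge with the cut-bot and the weld-bot.
2. Guide goes back to the west ledge with the cut-bot.
3. Guide goes to the east ledge with the cut-bot and the lift-bot.
4. Guide goes back to the west ledge with the cut-bot.
5. Guide goes to the east ledge with the paint-bot and the scan-bot.
6. Guide goes back to the west ledge with the weld-bot.
7. Guide goes to the east ledge with the cut-bot and the pack-bot.
8. Guide goes back to the west ledge with the cut-bot.
9. Guide goes to the east ledge with the cut-bot and the haul-bot.
10. Guide goes back to the west ledge with the cut-bot.
11. Guide goes to the east ledge with the cut-bot and the weld-bot.

11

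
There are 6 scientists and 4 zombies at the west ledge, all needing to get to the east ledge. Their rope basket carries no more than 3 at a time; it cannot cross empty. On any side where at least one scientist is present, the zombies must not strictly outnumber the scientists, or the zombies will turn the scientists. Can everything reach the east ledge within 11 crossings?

Yes — this plan uses 9 crossings (≤ 11):
1. 2 zombies → the east ledge.  (the west ledge: 6S 2Z; the east ledge: 0S 2Z)
2. 1 zombie ← the west ledge.  (the west ledge: 6S 3Z; the east ledge: 0S 1Z)
3. 3 zombies → the east ledge.  (the west ledge: 6S 0Z; the east ledge: 0S 4Z)
4. 1 zombie ← the west ledge.  (the west ledge: 6S 1Z; the east ledge: 0S 3Z)
5. 3 scientists → the east ledge.  (the west ledge: 3S 1Z; the east ledge: 3S 3Z)
6. 1 zombie ← the west ledge.  (the west ledge: 3S 2Z; the east ledge: 3S 2Z)
7. 1 scientist and 2 zombies → the east ledge.  (the west ledge: 2S 0Z; the east ledge: 4S 4Z)
8. 1 zombie ← the west ledge.  (the west ledge: 2S 1Z; the east ledge: 4S 3Z)
9. 2 scientists and 1 zombie → the east ledge.  (the west ledge: 0S 0Z; the east ledge: 6S 4Z)

Yes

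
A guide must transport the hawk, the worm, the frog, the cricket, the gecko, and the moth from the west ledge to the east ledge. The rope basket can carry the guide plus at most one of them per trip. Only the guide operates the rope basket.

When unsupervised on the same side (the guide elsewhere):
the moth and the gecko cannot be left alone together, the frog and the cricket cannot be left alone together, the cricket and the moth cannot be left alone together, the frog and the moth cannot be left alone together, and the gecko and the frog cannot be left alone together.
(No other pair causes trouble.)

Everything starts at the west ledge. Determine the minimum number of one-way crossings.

Whatever the first load, the items left behind include a forbidden pair without the guide. No opening move is safe, so no plan exists.

impossible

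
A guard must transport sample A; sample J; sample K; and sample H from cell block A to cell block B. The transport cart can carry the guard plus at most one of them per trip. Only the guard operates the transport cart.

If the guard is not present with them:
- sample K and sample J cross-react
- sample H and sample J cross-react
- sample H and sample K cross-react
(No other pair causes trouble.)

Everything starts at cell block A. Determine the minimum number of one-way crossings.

impossible

Whatever the first load, the items left behind include a forbidden pair without the guard. No opening move is safe, so no plan exists.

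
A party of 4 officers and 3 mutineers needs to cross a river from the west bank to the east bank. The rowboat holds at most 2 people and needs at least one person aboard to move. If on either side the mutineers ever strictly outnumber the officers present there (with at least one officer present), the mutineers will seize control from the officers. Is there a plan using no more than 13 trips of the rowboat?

Yes

Yes — this plan uses 11 crossings (≤ 13):
1. 2 mutineers → the east bank.  (the west bank: 4O 1M; the east bank: 0O 2M)
2. 1 mutineer ← the west bank.  (the west bank: 4O 2M; the east bank: 0O 1M)
3. 2 mutineers → the east bank.  (the west bank: 4O 0M; the east bank: 0O 3M)
4. 1 mutineer ← the west bank.  (the west bank: 4O 1M; the east bank: 0O 2M)
5. 2 officers → the east bank.  (the west bank: 2O 1M; the east bank: 2O 2M)
6. 1 mutineer ← the west bank.  (the west bank: 2O 2M; the east bank: 2O 1M)
7. 1 officer and 1 mutineer → the east bank.  (the west bank: 1O 1M; the east bank: 3O 2M)
8. 1 officer ← the west bank.  (the west bank: 2O 1M; the east bank: 2O 2M)
9. 1 officer and 1 mutineer → the east bank.  (the west bank: 1O 0M; the east bank: 3O 3M)
10. 1 mutineer ← the west bank.  (the west bank: 1O 1M; the east bank: 3O 2M)
11. 1 officer and 1 mutineer → the east bank.  (the west bank: 0O 0M; the east bank: 4O 3M)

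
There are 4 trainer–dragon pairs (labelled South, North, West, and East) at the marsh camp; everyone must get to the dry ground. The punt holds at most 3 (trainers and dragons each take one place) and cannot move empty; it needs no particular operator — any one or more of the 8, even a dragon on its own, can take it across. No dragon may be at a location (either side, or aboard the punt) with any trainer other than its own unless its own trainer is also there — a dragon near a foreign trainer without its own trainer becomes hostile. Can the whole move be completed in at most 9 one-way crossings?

Yes — this plan uses 9 crossings (≤ 9):
1. dragon South and trainer South cross → the dry ground.
2. trainer South crosses ← the marsh camp.
3. dragon North, trainer North, and trainer South cross → the dry ground.
4. dragon South and trainer South cross ← the marsh camp.
5. trainer East, trainer South, and trainer West cross → the dry ground.
6. dragon North crosses ← the marsh camp.
7. dragon North and dragon South cross → the dry ground.
8. dragon South crosses ← the marsh camp.
9. dragon East, dragon South, and dragon West cross → the dry ground.

Yes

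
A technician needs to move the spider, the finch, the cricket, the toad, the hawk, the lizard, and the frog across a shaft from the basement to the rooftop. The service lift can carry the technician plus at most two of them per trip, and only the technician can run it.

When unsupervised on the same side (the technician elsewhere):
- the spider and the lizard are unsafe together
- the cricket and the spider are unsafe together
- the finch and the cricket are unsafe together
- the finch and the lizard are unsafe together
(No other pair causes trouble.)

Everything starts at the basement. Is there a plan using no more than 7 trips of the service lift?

Yes — this plan uses 7 crossings (≤ 7):
1. Technician goes to the rooftop with the finch and the spider.  [the basement: the cricket, the frog, the hawk, the lizard, the toad | the rooftop: the finch, the spider]
2. Technician goes back to the basement alone.  [the basement: the cricket, the frog, the hawk, the lizard, the toad | the rooftop: the finch, the spider]
3. Technician goes to the rooftop with the toad.  [the basement: the cricket, the frog, the hawk, the lizard | the rooftop: the finch, the spider, the toad]
4. Technician goes back to the basement alone.  [the basement: the cricket, the frog, the hawk, the lizard | the rooftop: the finch, the spider, the toad]
5. Technician goes to the rooftop with the frog and the hawk.  [the basement: the cricket, the lizard | the rooftop: the finch, the frog, the hawk, the spider, the toad]
6. Technician goes back to the basement alone.  [the basement: the cricket, the lizard | the rooftop: the finch, the frog, the hawk, the spider, the toad]
7. Technician goes to the rooftop with the cricket and the lizard.  [the basement: — | the rooftop: the cricket, the finch, the frog, the hawk, the lizard, the spider, the toad]

Yes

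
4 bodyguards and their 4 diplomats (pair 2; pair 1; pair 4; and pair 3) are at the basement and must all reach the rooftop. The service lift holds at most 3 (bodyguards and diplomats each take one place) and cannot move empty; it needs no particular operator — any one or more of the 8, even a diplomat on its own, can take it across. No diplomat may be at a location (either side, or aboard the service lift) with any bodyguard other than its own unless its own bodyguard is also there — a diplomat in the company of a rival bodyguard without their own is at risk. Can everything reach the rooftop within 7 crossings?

Counting alone: each trip to the rooftop takes at most 3 across and each return brings at least 1 back, so after t trips out (and t−1 returns) at most 3t − (t−1) of the 8 are across; that first reaches 8 at t = 4, so at least 7 crossings are needed.
The safety rule pushes this higher. Following every safe sequence of crossings, the most of the 8 that can be at the rooftop as the service lift arrives there on crossing 7 is 7 — never all 8.
So the move cannot be finished within 7 crossings. (The shortest complete plan takes 9:)
1. bodyguard 2 and diplomat 2 cross → the rooftop.
2. bodyguard 2 crosses ← the basement.
3. bodyguard 1, bodyguard 2, and diplomat 1 cross → the rooftop.
4. bodyguard 2 and diplomat 2 cross ← the basement.
5. bodyguard 2, bodyguard 3, and bodyguard 4 cross → the rooftop.
6. diplomat 1 crosses ← the basement.
7. diplomat 1 and diplomat 2 cross → the rooftop.
8. diplomat 2 crosses ← the basement.
9. diplomat 2, diplomat 3, and diplomat 4 cross → the rooftop.

No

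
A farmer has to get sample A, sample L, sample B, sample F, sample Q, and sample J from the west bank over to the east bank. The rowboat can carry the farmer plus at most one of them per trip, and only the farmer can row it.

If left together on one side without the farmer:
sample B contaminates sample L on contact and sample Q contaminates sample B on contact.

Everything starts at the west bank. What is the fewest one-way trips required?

Counting alone: the farmer can take at most 1 across per trip to the east bank, so moving all 6 needs at least 6 loaded trips out, with a return between consecutive ones — at least 11 crossings.
The safety rule pushes this higher. Following every safe sequence of crossings, the most of the 6 that can be at the east bank as the rowboat arrives there on crossing 11 is 5 — never all 6.
So no plan with fewer than 13 crossings exists, and this one achieves 13:
1. Farmer goes to the east bank with sample B.
2. Farmer goes back to the west bank alone.
3. Farmer goes to the east bank with sample A.
4. Farmer goes back to the west bank alone.
5. Farmer goes to the east bank with sample L.
6. Farmer goes back to the west bank with sample B.
7. Farmer goes to the east bank with sample Q.
8. Farmer goes back to the west bank alone.
9. Farmer goes to the east bank with sample F.
10. Farmer goes back to the west bank alone.
11. Farmer goes to the east bank with sample J.
12. Farmer goes back to the west bank alone.
13. Farmer goes to the east bank with sample B.

13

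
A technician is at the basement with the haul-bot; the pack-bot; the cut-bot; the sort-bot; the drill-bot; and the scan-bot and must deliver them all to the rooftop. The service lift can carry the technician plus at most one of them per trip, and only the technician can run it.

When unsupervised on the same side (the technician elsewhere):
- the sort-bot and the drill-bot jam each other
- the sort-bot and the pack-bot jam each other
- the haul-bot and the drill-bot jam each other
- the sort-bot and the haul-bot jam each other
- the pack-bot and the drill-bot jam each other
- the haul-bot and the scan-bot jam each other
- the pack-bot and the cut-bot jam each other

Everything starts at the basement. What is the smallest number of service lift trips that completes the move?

Whatever the first load, the items left behind include a forbidden pair without the technician. No opening move is safe, so no plan exists.

impossible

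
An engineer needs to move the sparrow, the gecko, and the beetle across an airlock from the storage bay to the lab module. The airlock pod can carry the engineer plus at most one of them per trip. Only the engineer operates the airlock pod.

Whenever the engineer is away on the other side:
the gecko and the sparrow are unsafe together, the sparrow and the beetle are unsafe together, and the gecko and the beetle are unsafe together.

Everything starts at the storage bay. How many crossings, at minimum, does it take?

Whatever the first load, the items left behind include a forbidden pair without the engineer. No opening move is safe, so no plan exists.

impossible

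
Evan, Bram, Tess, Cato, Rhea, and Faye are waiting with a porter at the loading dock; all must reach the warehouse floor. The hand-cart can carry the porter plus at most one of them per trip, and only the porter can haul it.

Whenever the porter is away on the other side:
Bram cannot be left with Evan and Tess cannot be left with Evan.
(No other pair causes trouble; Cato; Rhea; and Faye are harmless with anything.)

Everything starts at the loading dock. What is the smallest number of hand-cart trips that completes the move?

13

Counting alone: the porter can take at most 1 across per trip to the warehouse floor, so moving all 6 needs at least 6 loaded trips out, with a return between consecutive ones — at least 11 crossings.
The safety rule pushes this higher. Following every safe sequence of crossings, the most of the 6 that can be at the warehouse floor as the hand-cart arrives there on crossing 11 is 5 — never all 6.
So no plan with fewer than 13 crossings exists, and this one achieves 13:
1. Porter goes to the warehouse floor with Evan.  [the loading dock: Bram, Cato, Faye, Rhea, Tess | the warehouse floor: Evan]
2. Porter goes back to the loading dock alone.  [the loading dock: Bram, Cato, Faye, Rhea, Tess | the warehouse floor: Evan]
3. Porter goes to the warehouse floor with Bram.  [the loading dock: Cato, Faye, Rhea, Tess | the warehouse floor: Bram, Evan]
4. Porter goes back to the loading dock with Evan.  [the loading dock: Cato, Evan, Faye, Rhea, Tess | the warehouse floor: Bram]
5. Porter goes to the warehouse floor with Tess.  [the loading dock: Cato, Evan, Faye, Rhea | the warehouse floor: Bram, Tess]
6. Porter goes back to the loading dock alone.  [the loading dock: Cato, Evan, Faye, Rhea | the warehouse floor: Bram, Tess]
7. Porter goes to the warehouse floor with Cato.  [the loading dock: Evan, Faye, Rhea | the warehouse floor: Bram, Cato, Tess]
8. Porter goes back to the loading dock alone.  [the loading dock: Evan, Faye, Rhea | the warehouse floor: Bram, Cato, Tess]
9. Porter goes to the warehouse floor with Rhea.  [the loading dock: Evan, Faye | the warehouse floor: Bram, Cato, Rhea, Tess]
10. Porter goes back to the loading dock alone.  [the loading dock: Evan, Faye | the warehouse floor: Bram, Cato, Rhea, Tess]
11. Porter goes to the warehouse floor with Faye.  [the loading dock: Evan | the warehouse floor: Bram, Cato, Faye, Rhea, Tess]
12. Porter goes back to the loading dock alone.  [the loading dock: Evan | the warehouse floor: Bram, Cato, Faye, Rhea, Tess]
13. Porter goes to the warehouse floor with Evan.  [the loading dock: — | the warehouse floor: Bram, Cato, Evan, Faye, Rhea, Tess]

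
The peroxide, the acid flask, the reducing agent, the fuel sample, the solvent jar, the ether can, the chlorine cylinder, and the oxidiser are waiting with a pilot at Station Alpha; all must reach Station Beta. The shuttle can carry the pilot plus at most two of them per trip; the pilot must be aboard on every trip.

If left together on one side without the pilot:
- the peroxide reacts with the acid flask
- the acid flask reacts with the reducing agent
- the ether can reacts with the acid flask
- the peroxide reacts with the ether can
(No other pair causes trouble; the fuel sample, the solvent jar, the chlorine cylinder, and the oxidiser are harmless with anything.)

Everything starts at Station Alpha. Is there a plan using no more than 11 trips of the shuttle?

Counting alone: the pilot can take at most 2 across per trip to Station Beta, so moving all 8 needs at least 4 loaded trips out, with a return between consecutive ones — at least 7 crossings.
The safety rule pushes this higher. Following every safe sequence of crossings, the most of the 8 that can be at Station Beta as the shuttle arrives there on crossings 7, 9, 11 is 5, 6, 7 respectively — never all 8.
So the move cannot be finished within 11 crossings. (The shortest complete plan takes 13:)
1. Pilot goes to Station Beta with the acid flask and the peroxide.  [Station Alpha: the chlorine cylinder, the ether can, the fuel sample, the oxidiser, the reducing agent, the solvent jar | Station Beta: the acid flask, the peroxide]
2. Pilot goes back to Station Alpha with the peroxide.  [Station Alpha: the chlorine cylinder, the ether can, the fuel sample, the oxidiser, the peroxide, the reducing agent, the solvent jar | Station Beta: the acid flask]
3. Pilot goes to Station Beta with the peroxide and the reducing agent.  [Station Alpha: the chlorine cylinder, the ether can, the fuel sample, the oxidiser, the solvent jar | Station Beta: the acid flask, the peroxide, the reducing agent]
4. Pilot goes back to Station Alpha with the acid flask.  [Station Alpha: the acid flask, the chlorine cylinder, the ether can, the fuel sample, the oxidiser, the solvent jar | Station Beta: the peroxide, the reducing agent]
5. Pilot goes to Station Beta with the acid flask and the fuel sample.  [Station Alpha: the chlorine cylinder, the ether can, the oxidiser, the solvent jar | Station Beta: the acid flask, the fuel sample, the peroxide, the reducing agent]
6. Pilot goes back to Station Alpha with the acid flask.  [Station Alpha: the acid flask, the chlorine cylinder, the ether can, the oxidiser, the solvent jar | Station Beta: the fuel sample, the peroxide, the reducing agent]
7. Pilot goes to Station Beta with the acid flask and the solvent jar.  [Station Alpha: the chlorine cylinder, the ether can, the oxidiser | Station Beta: the acid flask, the fuel sample, the peroxide, the reducing agent, the solvent jar]
8. Pilot goes back to Station Alpha with the acid flask.  [Station Alpha: the acid flask, the chlorine cylinder, the ether can, the oxidiser | Station Beta: the fuel sample, the peroxide, the reducing agent, the solvent jar]
9. Pilot goes to Station Beta with the acid flask and the chlorine cylinder.  [Station Alpha: the ether can, the oxidiser | Station Beta: the acid flask, the chlorine cylinder, the fuel sample, the peroxide, the reducing agent, the solvent jar]
10. Pilot goes back to Station Alpha with the acid flask.  [Station Alpha: the acid flask, the ether can, the oxidiser | Station Beta: the chlorine cylinder, the fuel sample, the peroxide, the reducing agent, the solvent jar]
11. Pilot goes to Station Beta with the acid flask and the oxidiser.  [Station Alpha: the ether can | Station Beta: the acid flask, the chlorine cylinder, the fuel sample, the oxidiser, the peroxide, the reducing agent, the solvent jar]
12. Pilot goes back to Station Alpha with the acid flask.  [Station Alpha: the acid flask, the ether can | Station Beta: the chlorine cylinder, the fuel sample, the oxidiser, the peroxide, the reducing agent, the solvent jar]
13. Pilot goes to Station Beta with the acid flask and the ether can.  [Station Alpha: — | Station Beta: the acid flask, the chlorine cylinder, the ether can, the fuel sample, the oxidiser, the peroxide, the reducing agent, the solvent jar]

No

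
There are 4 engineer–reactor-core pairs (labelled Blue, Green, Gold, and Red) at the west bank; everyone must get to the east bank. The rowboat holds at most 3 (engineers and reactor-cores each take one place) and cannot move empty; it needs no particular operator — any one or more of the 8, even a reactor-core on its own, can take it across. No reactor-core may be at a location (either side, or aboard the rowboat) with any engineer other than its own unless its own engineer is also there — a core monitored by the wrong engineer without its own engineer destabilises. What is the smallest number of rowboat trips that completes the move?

9

Counting alone: each trip to the east bank takes at most 3 across and each return brings at least 1 back, so after t trips out (and t−1 returns) at most 3t − (t−1) of the 8 are across; that first reaches 8 at t = 4, so at least 7 crossings are needed.
The safety rule pushes this higher. Following every safe sequence of crossings, the most of the 8 that can be at the east bank as the rowboat arrives there on crossing 7 is 7 — never all 8.
So no plan with fewer than 9 crossings exists, and this one achieves 9:
1. engineer Blue and reactor-core Blue cross → the east bank.
2. engineer Blue crosses ← the west bank.
3. engineer Blue, engineer Green, and reactor-core Green cross → the east bank.
4. engineer Blue and reactor-core Blue cross ← the west bank.
5. engineer Blue, engineer Gold, and engineer Red cross → the east bank.
6. reactor-core Green crosses ← the west bank.
7. reactor-core Blue and reactor-core Green cross → the east bank.
8. reactor-core Blue crosses ← the west bank.
9. reactor-core Blue, reactor-core Gold, and reactor-core Red cross → the east bank.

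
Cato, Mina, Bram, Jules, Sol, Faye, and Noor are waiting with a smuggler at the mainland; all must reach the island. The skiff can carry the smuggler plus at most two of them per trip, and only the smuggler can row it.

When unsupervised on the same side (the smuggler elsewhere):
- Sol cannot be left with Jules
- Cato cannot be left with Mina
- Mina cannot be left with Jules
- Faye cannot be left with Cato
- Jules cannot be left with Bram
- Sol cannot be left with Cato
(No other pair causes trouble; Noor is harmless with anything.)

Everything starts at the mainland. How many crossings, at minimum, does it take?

9

Counting alone: the smuggler can take at most 2 across per trip to the island, so moving all 7 needs at least 4 loaded trips out, with a return between consecutive ones — at least 7 crossings.
The safety rule pushes this higher. Following every safe sequence of crossings, the most of the 7 that can be at the island as the skiff arrives there on crossing 7 is 6 — never all 7.
So no plan with fewer than 9 crossings exists, and this one achieves 9:
1. Smuggler goes to the island with Cato and Jules.
2. Smuggler goes back to the mainland alone.
3. Smuggler goes to the island with Bram.
4. Smuggler goes back to the mainland with Jules.
5. Smuggler goes to the island with Mina and Sol.
6. Smuggler goes back to the mainland with Cato.
7. Smuggler goes to the island with Faye and Noor.
8. Smuggler goes back to the mainland alone.
9. Smuggler goes to the island with Cato and Jules.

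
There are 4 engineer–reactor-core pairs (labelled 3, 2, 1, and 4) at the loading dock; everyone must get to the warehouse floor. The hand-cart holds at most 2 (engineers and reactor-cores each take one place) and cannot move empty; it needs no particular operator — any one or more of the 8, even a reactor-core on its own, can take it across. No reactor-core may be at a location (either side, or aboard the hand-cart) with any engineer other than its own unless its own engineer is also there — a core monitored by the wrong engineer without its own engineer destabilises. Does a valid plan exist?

Following every safe sequence of crossings from the start, the most of the 8 that can be at the warehouse floor as the hand-cart arrives there on crossings 1, 3, 5 is 2, 3, 4 respectively; the best ever achieved is 4 of 8.
From crossing 7 on, no configuration arises that was not already reachable earlier: only 44 distinct safe configurations (who is on which side, and where the hand-cart is) can ever be reached, none of them has everyone across, and every continuation just revisits them. So no valid plan exists.

No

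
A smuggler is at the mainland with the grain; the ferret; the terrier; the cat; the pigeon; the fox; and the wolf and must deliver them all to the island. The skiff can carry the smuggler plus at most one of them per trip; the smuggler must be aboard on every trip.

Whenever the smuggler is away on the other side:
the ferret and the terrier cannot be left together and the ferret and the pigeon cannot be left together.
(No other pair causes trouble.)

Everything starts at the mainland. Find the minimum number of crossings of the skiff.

15

Counting alone: the smuggler can take at most 1 across per trip to the island, so moving all 7 needs at least 7 loaded trips out, with a return between consecutive ones — at least 13 crossings.
The safety rule pushes this higher. Following every safe sequence of crossings, the most of the 7 that can be at the island as the skiff arrives there on crossing 13 is 6 — never all 7.
So no plan with fewer than 15 crossings exists, and this one achieves 15:
1. Smuggler goes to the island with the ferret.
2. Smuggler goes back to the mainland alone.
3. Smuggler goes to the island with the grain.
4. Smuggler goes back to the mainland alone.
5. Smuggler goes to the island with the terrier.
6. Smuggler goes back to the mainland with the ferret.
7. Smuggler goes to the island with the pigeon.
8. Smuggler goes back to the mainland alone.
9. Smuggler goes to the island with the cat.
10. Smuggler goes back to the mainland alone.
11. Smuggler goes to the island with the fox.
12. Smuggler goes back to the mainland alone.
13. Smuggler goes to the island with the wolf.
14. Smuggler goes back to the mainland alone.
15. Smuggler goes to the island with the ferret.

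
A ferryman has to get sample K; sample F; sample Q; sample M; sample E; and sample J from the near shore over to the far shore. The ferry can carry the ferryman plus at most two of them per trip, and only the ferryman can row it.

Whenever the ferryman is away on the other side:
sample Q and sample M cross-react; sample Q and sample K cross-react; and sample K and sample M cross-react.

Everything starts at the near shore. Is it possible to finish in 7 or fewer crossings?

Counting alone: the ferryman can take at most 2 across per trip to the far shore, so moving all 6 needs at least 3 loaded trips out, with a return between consecutive ones — at least 5 crossings.
The safety rule pushes this higher. Following every safe sequence of crossings, the most of the 6 that can be at the far shore as the ferry arrives there on crossings 5, 7 is 4, 5 respectively — never all 6.
So the move cannot be finished within 7 crossings. (The shortest complete plan takes 9:)
1. Ferryman goes to the far shore with sample K and sample Q.  [the near shore: sample E, sample F, sample J, sample M | the far shore: sample K, sample Q]
2. Ferryman goes back to the near shore with sample K.  [the near shore: sample E, sample F, sample J, sample K, sample M | the far shore: sample Q]
3. Ferryman goes to the far shore with sample F and sample K.  [the near shore: sample E, sample J, sample M | the far shore: sample F, sample K, sample Q]
4. Ferryman goes back to the near shore with sample K.  [the near shore: sample E, sample J, sample K, sample M | the far shore: sample F, sample Q]
5. Ferryman goes to the far shore with sample E and sample K.  [the near shore: sample J, sample M | the far shore: sample E, sample F, sample K, sample Q]
6. Ferryman goes back to the near shore with sample K.  [the near shore: sample J, sample K, sample M | the far shore: sample E, sample F, sample Q]
7. Ferryman goes to the far shore with sample J and sample K.  [the near shore: sample M | the far shore: sample E, sample F, sample J, sample K, sample Q]
8. Ferryman goes back to the near shore with sample K.  [the near shore: sample K, sample M | the far shore: sample E, sample F, sample J, sample Q]
9. Ferryman goes to the far shore with sample K and sample M.  [the near shore: — | the far shore: sample E, sample F, sample J, sample K, sample M, sample Q]

No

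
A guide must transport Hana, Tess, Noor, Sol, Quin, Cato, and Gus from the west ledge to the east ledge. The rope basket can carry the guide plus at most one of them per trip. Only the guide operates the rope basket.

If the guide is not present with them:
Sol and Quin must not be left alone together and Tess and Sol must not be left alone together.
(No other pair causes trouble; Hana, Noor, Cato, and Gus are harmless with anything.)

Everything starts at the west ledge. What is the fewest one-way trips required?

Counting alone: the guide can take at most 1 across per trip to the east ledge, so moving all 7 needs at least 7 loaded trips out, with a return between consecutive ones — at least 13 crossings.
The safety rule pushes this higher. Following every safe sequence of crossings, the most of the 7 that can be at the east ledge as the rope basket arrives there on crossing 13 is 6 — never all 7.
So no plan with fewer than 15 crossings exists, and this one achieves 15:
1. Guide goes to the east ledge with Sol.  [the west ledge: Cato, Gus, Hana, Noor, Quin, Tess | the east ledge: Sol]
2. Guide goes back to the west ledge alone.  [the west ledge: Cato, Gus, Hana, Noor, Quin, Tess | the east ledge: Sol]
3. Guide goes to the east ledge with Hana.  [the west ledge: Cato, Gus, Noor, Quin, Tess | the east ledge: Hana, Sol]
4. Guide goes back to the west ledge alone.  [the west ledge: Cato, Gus, Noor, Quin, Tess | the east ledge: Hana, Sol]
5. Guide goes to the east ledge with Tess.  [the west ledge: Cato, Gus, Noor, Quin | the east ledge: Hana, Sol, Tess]
6. Guide goes back to the west ledge with Sol.  [the west ledge: Cato, Gus, Noor, Quin, Sol | the east ledge: Hana, Tess]
7. Guide goes to the east ledge with Quin.  [the west ledge: Cato, Gus, Noor, Sol | the east ledge: Hana, Quin, Tess]
8. Guide goes back to the west ledge alone.  [the west ledge: Cato, Gus, Noor, Sol | the east ledge: Hana, Quin, Tess]
9. Guide goes to the east ledge with Noor.  [the west ledge: Cato, Gus, Sol | the east ledge: Hana, Noor, Quin, Tess]
10. Guide goes back to the west ledge alone.  [the west ledge: Cato, Gus, Sol | the east ledge: Hana, Noor, Quin, Tess]
11. Guide goes to the east ledge with Cato.  [the west ledge: Gus, Sol | the east ledge: Cato, Hana, Noor, Quin, Tess]
12. Guide goes back to the west ledge alone.  [the west ledge: Gus, Sol | the east ledge: Cato, Hana, Noor, Quin, Tess]
13. Guide goes to the east ledge with Gus.  [the west ledge: Sol | the east ledge: Cato, Gus, Hana, Noor, Quin, Tess]
14. Guide goes back to the west ledge alone.  [the west ledge: Sol | the east ledge: Cato, Gus, Hana, Noor, Quin, Tess]
15. Guide goes to the east ledge with Sol.  [the west ledge: — | the east ledge: Cato, Gus, Hana, Noor, Quin, Sol, Tess]

15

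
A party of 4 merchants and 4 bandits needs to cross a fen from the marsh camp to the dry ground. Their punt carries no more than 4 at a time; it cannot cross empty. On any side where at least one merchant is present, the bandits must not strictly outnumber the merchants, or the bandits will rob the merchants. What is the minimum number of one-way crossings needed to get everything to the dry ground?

5

Counting alone: each trip to the dry ground takes at most 4 across and each return brings at least 1 back, so after t trips out (and t−1 returns) at most 4t − (t−1) of the 8 are across; that first reaches 8 at t = 3, so at least 5 crossings are needed.
The plan below uses exactly 5 crossings, so it is optimal:
1. 2 bandits → the dry ground.  (the marsh camp: 4M 2B; the dry ground: 0M 2B)
2. 1 bandit ← the marsh camp.  (the marsh camp: 4M 3B; the dry ground: 0M 1B)
3. 4 merchants → the dry ground.  (the marsh camp: 0M 3B; the dry ground: 4M 1B)
4. 1 bandit ← the marsh camp.  (the marsh camp: 0M 4B; the dry ground: 4M 0B)
5. 4 bandits → the dry ground.  (the marsh camp: 0M 0B; the dry ground: 4M 4B)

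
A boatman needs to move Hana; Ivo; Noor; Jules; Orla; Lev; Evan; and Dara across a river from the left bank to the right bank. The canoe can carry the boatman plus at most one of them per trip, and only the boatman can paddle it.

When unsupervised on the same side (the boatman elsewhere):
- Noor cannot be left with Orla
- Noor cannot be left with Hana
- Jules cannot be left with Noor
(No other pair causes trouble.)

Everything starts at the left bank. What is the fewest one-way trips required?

impossible

Following every safe sequence of crossings from the start, the most of the 8 that can be at the right bank as the canoe arrives there on crossings 1, 3, 5, 7, 9, 11 is 1, 2, 3, 4, 5, 6 respectively; the best ever achieved is 6 of 8.
From crossing 13 on, no configuration arises that was not already reachable earlier: only 144 distinct safe configurations (who is on which side, and where the canoe is) can ever be reached, none of them has everyone across, and every continuation just revisits them. So no valid plan exists.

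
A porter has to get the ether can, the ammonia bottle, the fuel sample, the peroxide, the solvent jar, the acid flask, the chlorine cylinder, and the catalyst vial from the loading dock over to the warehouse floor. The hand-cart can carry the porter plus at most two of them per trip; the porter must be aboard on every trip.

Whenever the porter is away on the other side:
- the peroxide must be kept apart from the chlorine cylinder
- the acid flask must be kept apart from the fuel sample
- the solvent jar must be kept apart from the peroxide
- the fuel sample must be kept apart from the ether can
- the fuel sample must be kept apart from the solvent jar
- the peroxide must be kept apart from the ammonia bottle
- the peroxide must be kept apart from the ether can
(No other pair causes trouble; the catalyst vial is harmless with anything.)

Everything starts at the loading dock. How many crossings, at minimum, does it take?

9

Counting alone: the porter can take at most 2 across per trip to the warehouse floor, so moving all 8 needs at least 4 loaded trips out, with a return between consecutive ones — at least 7 crossings.
The safety rule pushes this higher. Following every safe sequence of crossings, the most of the 8 that can be at the warehouse floor as the hand-cart arrives there on crossing 7 is 6 — never all 8.
So no plan with fewer than 9 crossings exists, and this one achieves 9:
1. Porter goes to the warehouse floor with the fuel sample and the peroxide.
2. Porter goes back to the loading dock alone.
3. Porter goes to the warehouse floor with the ammonia bottle and the chlorine cylinder.
4. Porter goes back to the loading dock with the peroxide.
5. Porter goes to the warehouse floor with the ether can and the solvent jar.
6. Porter goes back to the loading dock with the fuel sample.
7. Porter goes to the warehouse floor with the acid flask and the catalyst vial.
8. Porter goes back to the loading dock alone.
9. Porter goes to the warehouse floor with the fuel sample and the peroxide.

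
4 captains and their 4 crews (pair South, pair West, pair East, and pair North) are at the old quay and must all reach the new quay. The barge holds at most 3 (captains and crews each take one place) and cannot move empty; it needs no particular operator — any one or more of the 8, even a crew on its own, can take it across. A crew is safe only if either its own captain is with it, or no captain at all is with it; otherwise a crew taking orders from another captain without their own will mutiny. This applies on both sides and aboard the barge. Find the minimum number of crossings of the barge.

Counting alone: each trip to the new quay takes at most 3 across and each return brings at least 1 back, so after t trips out (and t−1 returns) at most 3t − (t−1) of the 8 are across; that first reaches 8 at t = 4, so at least 7 crossings are needed.
The safety rule pushes this higher. Following every safe sequence of crossings, the most of the 8 that can be at the new quay as the barge arrives there on crossing 7 is 7 — never all 8.
So no plan with fewer than 9 crossings exists, and this one achieves 9:
1. captain South and crew South cross → the new quay.
2. captain South crosses ← the old quay.
3. captain South, captain West, and crew West cross → the new quay.
4. captain South and crew South cross ← the old quay.
5. captain East, captain North, and captain South cross → the new quay.
6. crew West crosses ← the old quay.
7. crew South and crew West cross → the new quay.
8. crew South crosses ← the old quay.
9. crew East, crew North, and crew South cross → the new quay.

9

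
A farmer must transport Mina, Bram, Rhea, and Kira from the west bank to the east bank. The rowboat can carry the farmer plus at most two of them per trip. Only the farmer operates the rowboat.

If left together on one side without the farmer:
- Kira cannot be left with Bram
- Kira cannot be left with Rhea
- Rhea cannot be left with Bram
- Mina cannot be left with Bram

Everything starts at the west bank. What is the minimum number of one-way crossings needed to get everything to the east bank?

5

Counting alone: the farmer can take at most 2 across per trip to the east bank, so moving all 4 needs at least 2 loaded trips out, with a return between consecutive ones — at least 3 crossings.
The safety rule pushes this higher. Following every safe sequence of crossings, the most of the 4 that can be at the east bank as the rowboat arrives there on crossing 3 is 3 — never all 4.
So no plan with fewer than 5 crossings exists, and this one achieves 5:
1. Farmer goes to the east bank with Bram and Rhea.
2. Farmer goes back to the west bank with Bram.
3. Farmer goes to the east bank with Bram and Mina.
4. Farmer goes back to the west bank with Bram.
5. Farmer goes to the east bank with Bram and Kira.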